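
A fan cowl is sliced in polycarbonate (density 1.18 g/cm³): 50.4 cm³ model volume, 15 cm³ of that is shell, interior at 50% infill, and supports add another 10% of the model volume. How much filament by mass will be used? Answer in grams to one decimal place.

44.5 g

Volume inside the shell: 50.4 − 15 → 35.4 cm³.
Infill volume: 0.50 × 35.4 → 17.7 cm³.
Support: 0.10 × 50.4 → 5.04 cm³.
Total extruded: 15 + 17.7 + 5.04 → 37.74 cm³.
Mass = 37.74 × 1.18 = 44.5332 g.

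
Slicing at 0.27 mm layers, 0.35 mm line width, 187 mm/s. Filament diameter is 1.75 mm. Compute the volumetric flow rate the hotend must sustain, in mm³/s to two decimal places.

A = 0.27 × 0.35 = 0.0945 mm².
Volumetric flow = 187 × 0.0945 = 17.67 mm³/s.

17.67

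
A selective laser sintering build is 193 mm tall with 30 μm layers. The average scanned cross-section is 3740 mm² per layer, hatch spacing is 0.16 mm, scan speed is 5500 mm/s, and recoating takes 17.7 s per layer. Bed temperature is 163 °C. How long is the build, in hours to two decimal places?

Layer count = ceil(193 / 0.03) = 6434.
Scan path per layer = 3740 / 0.16, so 23375 mm.
Per-layer scan time = 23375 / 5500 = 4.25 s.
Time per layer: 4.25 + 17.7 → 21.95 s.
Build time = 6434 × 21.95 = 141226.3 s = 39.23 hours.

39.23 hours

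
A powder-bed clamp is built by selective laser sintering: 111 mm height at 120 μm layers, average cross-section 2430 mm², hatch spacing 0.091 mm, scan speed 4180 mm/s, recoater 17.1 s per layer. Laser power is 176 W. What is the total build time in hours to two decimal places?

Number of layers: 111 / 0.12 → 925 (rounded up).
Per-layer scan distance: 2430 / 0.091 → 26703.3 mm.
Scan time per layer: 26703.3 / 4180 → 6.3883 s.
Layer cycle = 6.3883 + 17.1 = 23.4883 s.
Total: 925 × 23.4883 s = 21726.6775 s → 6.04 hours.

6.04 hours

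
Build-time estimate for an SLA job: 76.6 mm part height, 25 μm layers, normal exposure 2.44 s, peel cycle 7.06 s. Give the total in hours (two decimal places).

8.09 hours

Number of layers: 76.6 / 0.025 → 3064 (rounded up).
Per-layer time = 2.44 + 7.06, so 9.5 s.
Total = 3064 × 9.5 = 29108 s = 8.09 hours.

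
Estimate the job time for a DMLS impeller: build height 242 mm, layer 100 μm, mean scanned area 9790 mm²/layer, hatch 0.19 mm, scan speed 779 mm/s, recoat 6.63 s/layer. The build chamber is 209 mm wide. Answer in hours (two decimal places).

Layer count = ceil(242 / 0.1) = 2420.
Hatch length per layer: 9790 / 0.19 → 51526.3 mm.
Per-layer scan time: 51526.3 / 779 → 66.1442 s.
Per-layer time = 66.1442 + 6.63 = 72.7742 s.
Total: 2420 × 72.7742 s = 176113.564 s → 48.92 hours.

48.92 hours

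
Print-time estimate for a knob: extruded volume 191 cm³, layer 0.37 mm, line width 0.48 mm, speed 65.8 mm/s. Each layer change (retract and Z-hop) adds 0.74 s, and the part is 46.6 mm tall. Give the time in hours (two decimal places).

Bead cross-section = 0.37 × 0.48, so 0.1776 mm².
Total extruded path = 191000/0.1776 = 1075450.5 mm.
Time extruding = 1075450.5 / 65.8 = 16344.2 s.
Layers = ⌈46.6/0.37⌉ = 126.
Layer-change overhead = 126 × 0.74 = 93.24 s.
Altogether 16344.2 + 93.24 = 16437.44 s, i.e. 4.57 hours.

4.57 hours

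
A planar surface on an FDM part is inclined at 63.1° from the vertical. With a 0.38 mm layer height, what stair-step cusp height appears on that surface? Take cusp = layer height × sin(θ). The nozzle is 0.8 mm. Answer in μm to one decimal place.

sin(63.1°) = 0.8918, so cusp = 0.38 × 0.8918 = 0.338884 mm → 338.9 μm.

338.9 μm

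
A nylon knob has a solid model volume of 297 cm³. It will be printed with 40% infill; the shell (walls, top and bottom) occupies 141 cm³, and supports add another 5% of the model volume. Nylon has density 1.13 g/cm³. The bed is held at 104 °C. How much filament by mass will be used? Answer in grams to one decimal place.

246.6 g

Infill region = 297 − 141, so 156 cm³.
Infill deposited = 0.40 × 156 = 62.4 cm³.
Support = 0.05 × 297, so 14.85 cm³.
Deposited volume: 141 + 62.4 + 14.85 → 218.25 cm³.
Mass: 218.25 × 1.13 → 246.6225 g.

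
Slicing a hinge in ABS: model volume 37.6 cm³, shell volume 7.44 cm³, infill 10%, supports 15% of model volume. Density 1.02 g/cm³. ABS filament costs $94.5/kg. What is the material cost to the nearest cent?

Volume inside the shell = 37.6 − 7.44, so 30.16 cm³.
Deposited infill = 0.10 × 30.16, so 3.016 cm³.
Support = 0.15 × 37.6 = 5.64 cm³.
Total printed volume = 7.44 + 3.016 + 5.64 = 16.096 cm³.
Mass: 16.096 × 1.02 → 16.41792 g.
Cost = 16.41792 g / 1000 × $94.5/kg = $1.55.

$1.55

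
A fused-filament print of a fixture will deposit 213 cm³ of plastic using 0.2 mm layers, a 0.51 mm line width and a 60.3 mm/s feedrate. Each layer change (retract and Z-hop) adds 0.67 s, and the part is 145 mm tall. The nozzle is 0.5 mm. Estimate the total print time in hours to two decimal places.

9.75 hours

Extrusion cross-section: 0.2 × 0.51 → 0.102 mm².
Toolpath length = 213 cm³ / 0.102 mm² = 213000 / 0.102 = 2088235.3 mm.
Extrusion time = 2088235.3 / 60.3, so 34630.8 s.
Number of layers: 145 / 0.2 → 725 (rounded up).
Layer-change overhead: 725 × 0.67 → 485.75 s.
Altogether 34630.8 + 485.75 = 35116.55 s, i.e. 9.75 hours.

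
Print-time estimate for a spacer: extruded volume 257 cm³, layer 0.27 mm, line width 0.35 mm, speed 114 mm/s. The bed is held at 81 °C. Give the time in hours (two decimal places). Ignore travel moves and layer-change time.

6.63 hours

Bead cross-section = 0.27 × 0.35, so 0.0945 mm².
Path length: 257000 mm³ / 0.0945 mm² → 2719576.7 mm.
Time extruding = 2719576.7 / 114, so 23855.9 s.
In the requested units: 23855.9 s = 6.63 hours.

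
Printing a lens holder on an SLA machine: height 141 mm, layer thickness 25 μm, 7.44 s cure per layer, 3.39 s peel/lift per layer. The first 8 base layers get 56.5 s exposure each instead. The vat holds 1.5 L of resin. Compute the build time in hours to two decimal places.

17.08 hours

Layers = ⌈141/0.025⌉ = 5640.
Burn-in layers: 8 × (56.5 + 3.39) → 479.12 s.
Remaining layers: 5632 × (7.44 + 3.39) → 60994.56 s.
Sum: 479.12 + 60994.56 = 61473.68 s → 17.08 hours.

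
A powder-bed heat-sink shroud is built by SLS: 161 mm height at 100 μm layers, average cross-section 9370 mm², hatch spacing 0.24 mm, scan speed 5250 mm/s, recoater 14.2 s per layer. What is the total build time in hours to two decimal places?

Layer count = ceil(161 / 0.1) = 1610.
Per-layer scan distance = 9370 / 0.24, so 39041.7 mm.
Per-layer scan time: 39041.7 / 5250 → 7.4365 s.
Layer cycle: 7.4365 + 14.2 → 21.6365 s.
Build time = 1610 × 21.6365 = 34834.765 s = 9.68 hours.

9.68 hours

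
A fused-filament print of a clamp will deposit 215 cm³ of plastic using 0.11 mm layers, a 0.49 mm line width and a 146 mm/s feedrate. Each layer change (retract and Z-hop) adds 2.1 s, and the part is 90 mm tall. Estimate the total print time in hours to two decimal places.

8.07 hours

Extrusion cross-section: 0.11 × 0.49 → 0.0539 mm².
Toolpath length = 215 cm³ / 0.0539 mm² = 215000 / 0.0539 = 3988868.3 mm.
Print-move time = 3988868.3 / 146, so 27321 s.
Layers = ⌈90/0.11⌉ = 819.
Non-print overhead: 819 × 2.1 → 1719.9 s.
Altogether 27321 + 1719.9 = 29040.9 s, i.e. 8.07 hours.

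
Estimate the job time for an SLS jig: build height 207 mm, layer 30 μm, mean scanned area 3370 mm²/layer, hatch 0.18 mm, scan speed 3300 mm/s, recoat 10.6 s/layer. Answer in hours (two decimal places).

Layers = ⌈207/0.03⌉ = 6900.
Scan path per layer = 3370 / 0.18, so 18722.2 mm.
Per-layer scan time = 18722.2 / 3300 = 5.6734 s.
Layer cycle = 5.6734 + 10.6 = 16.2734 s.
6900 layers × 16.2734 s/layer = 112286.46 s, i.e. 31.19 hours.

31.19 hours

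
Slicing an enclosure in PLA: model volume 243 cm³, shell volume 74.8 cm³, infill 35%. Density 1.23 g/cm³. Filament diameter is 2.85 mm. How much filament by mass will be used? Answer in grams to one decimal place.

164.4 g

Infill region = 243 − 74.8 = 168.2 cm³.
Infill deposited = 0.35 × 168.2 = 58.87 cm³.
Total printed volume = 74.8 + 58.87, so 133.67 cm³.
Mass: 133.67 × 1.23 → 164.4141 g.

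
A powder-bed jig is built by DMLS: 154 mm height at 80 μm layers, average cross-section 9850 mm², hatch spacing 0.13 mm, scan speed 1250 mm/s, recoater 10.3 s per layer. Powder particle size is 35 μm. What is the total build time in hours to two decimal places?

37.92 hours

Number of layers: 154 / 0.08 → 1925 (rounded up).
Scan path per layer = 9850 / 0.13, so 75769.2 mm.
Laser time per layer = 75769.2 / 1250 = 60.6154 s.
Time per layer = 60.6154 + 10.3 = 70.9154 s.
Build time = 1925 × 70.9154 = 136512.145 s = 37.92 hours.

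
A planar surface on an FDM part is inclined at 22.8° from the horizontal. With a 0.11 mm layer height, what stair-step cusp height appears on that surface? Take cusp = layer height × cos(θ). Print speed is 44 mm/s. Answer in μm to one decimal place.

101.4 μm

h_c = t·cos θ = 0.11 × 0.9219 = 0.101409 mm (101.4 μm).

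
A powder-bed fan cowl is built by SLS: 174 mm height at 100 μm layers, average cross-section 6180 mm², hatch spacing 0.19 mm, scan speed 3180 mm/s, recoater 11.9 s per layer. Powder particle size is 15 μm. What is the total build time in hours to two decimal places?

10.70 hours

Layers = ⌈174/0.1⌉ = 1740.
Hatch length per layer = 6180 / 0.19 = 32526.3 mm.
Per-layer scan time: 32526.3 / 3180 → 10.2284 s.
Time per layer: 10.2284 + 11.9 → 22.1284 s.
Build time = 1740 × 22.1284 = 38503.416 s = 10.70 hours.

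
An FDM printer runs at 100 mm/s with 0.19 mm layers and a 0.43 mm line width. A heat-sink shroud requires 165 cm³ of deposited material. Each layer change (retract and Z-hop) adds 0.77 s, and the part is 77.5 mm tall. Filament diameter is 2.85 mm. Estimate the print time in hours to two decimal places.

5.70 hours

Extrusion cross-section = 0.19 × 0.43, so 0.0817 mm².
Path length: 165000 mm³ / 0.0817 mm² → 2019583.8 mm.
Time extruding = 2019583.8 / 100, so 20195.8 s.
Layers = ⌈77.5/0.19⌉ = 408.
Layer-change overhead = 408 × 0.77 = 314.16 s.
Altogether 20195.8 + 314.16 = 20509.96 s, i.e. 5.70 hours.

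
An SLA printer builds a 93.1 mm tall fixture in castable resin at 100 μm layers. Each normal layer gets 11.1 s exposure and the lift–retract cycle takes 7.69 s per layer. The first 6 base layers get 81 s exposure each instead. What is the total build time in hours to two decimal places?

Number of layers: 93.1 / 0.1 → 931 (rounded up).
Burn-in layers = 6 × (81 + 7.69) = 532.14 s.
Regular layers = 925 × (11.1 + 7.69), so 17380.75 s.
Total = 532.14 + 17380.75 = 17912.89 s = 4.98 hours.

4.98 hours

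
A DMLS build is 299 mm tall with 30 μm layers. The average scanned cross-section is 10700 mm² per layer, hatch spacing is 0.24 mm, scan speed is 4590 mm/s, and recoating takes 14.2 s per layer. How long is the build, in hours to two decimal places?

Layer count = ceil(299 / 0.03) = 9967.
Hatch length per layer: 10700 / 0.24 → 44583.3 mm.
Laser time per layer = 44583.3 / 4590, so 9.7131 s.
Layer cycle: 9.7131 + 14.2 → 23.9131 s.
Total: 9967 × 23.9131 s = 238341.8677 s → 66.21 hours.

66.21 hours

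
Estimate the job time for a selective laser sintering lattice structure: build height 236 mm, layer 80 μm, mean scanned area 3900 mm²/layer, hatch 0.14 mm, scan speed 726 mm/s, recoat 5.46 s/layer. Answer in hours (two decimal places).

Number of layers: 236 / 0.08 → 2950 (rounded up).
Hatch length per layer = 3900 / 0.14 = 27857.1 mm.
Scan time per layer = 27857.1 / 726 = 38.3707 s.
Layer cycle: 38.3707 + 5.46 → 43.8307 s.
Build time = 2950 × 43.8307 = 129300.565 s = 35.92 hours.

35.92 hours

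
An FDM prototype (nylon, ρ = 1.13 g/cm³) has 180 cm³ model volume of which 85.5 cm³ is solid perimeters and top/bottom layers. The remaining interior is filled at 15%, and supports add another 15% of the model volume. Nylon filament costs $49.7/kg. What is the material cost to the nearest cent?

$7.11

Interior volume = 180 − 85.5, so 94.5 cm³.
Deposited infill = 0.15 × 94.5, so 14.175 cm³.
Support = 0.15 × 180 = 27 cm³.
Deposited volume: 85.5 + 14.175 + 27 → 126.675 cm³.
Mass = 126.675 × 1.13, so 143.14275 g.
At $49.7/kg: 143.14275/1000 × 49.7 = $7.11.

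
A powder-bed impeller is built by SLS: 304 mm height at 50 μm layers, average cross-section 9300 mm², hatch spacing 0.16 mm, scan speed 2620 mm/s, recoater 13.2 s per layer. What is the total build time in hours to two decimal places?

Layer count = ceil(304 / 0.05) = 6080.
Scan path per layer: 9300 / 0.16 → 58125 mm.
Per-layer scan time = 58125 / 2620 = 22.1851 s.
Time per layer = 22.1851 + 13.2, so 35.3851 s.
Build time = 6080 × 35.3851 = 215141.408 s = 59.76 hours.

59.76 hours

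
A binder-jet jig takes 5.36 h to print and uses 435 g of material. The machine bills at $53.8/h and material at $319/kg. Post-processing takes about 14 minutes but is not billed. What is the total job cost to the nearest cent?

$427.13

Machine-time cost: 53.8 × 5.36 → $288.368.
Material charge = 319 × 435/1000 = $138.765.
Total = 288.368 + 138.765 = 427.133 ≈ $427.13.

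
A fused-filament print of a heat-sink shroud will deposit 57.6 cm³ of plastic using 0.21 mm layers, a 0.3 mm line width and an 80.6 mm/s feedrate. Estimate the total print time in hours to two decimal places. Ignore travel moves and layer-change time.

Extrusion cross-section = 0.21 × 0.3 = 0.063 mm².
Toolpath length = 57.6 cm³ / 0.063 mm² = 57600 / 0.063 = 914285.7 mm.
Time extruding: 914285.7 / 80.6 → 11343.5 s.
Converting: 11343.5 s = 3.15 hours.

3.15 hours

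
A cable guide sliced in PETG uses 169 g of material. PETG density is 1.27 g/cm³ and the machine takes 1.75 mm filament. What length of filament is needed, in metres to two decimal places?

Extruded volume: 169/1.27 = 133.0709 cm³ (133070.9 mm³).
A = π r² = π × 0.875² = 2.4053 mm².
L = V/A = 133070.9/2.4053 = 55324.03 mm → 55.32 m.

55.32 m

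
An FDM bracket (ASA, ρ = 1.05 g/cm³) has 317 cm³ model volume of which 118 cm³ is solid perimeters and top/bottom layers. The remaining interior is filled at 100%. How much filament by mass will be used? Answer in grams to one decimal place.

Interior volume = 317 − 118, so 199 cm³.
Infill volume: 1.00 × 199 → 199 cm³.
Total printed volume = 118 + 199, so 317 cm³.
Mass = 317 × 1.05 = 332.85 g.

332.9 g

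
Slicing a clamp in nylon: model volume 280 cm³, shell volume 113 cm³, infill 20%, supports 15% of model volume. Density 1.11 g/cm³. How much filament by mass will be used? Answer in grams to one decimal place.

209.1 g

Interior volume: 280 − 113 → 167 cm³.
Deposited infill: 0.20 × 167 → 33.4 cm³.
Support: 0.15 × 280 → 42 cm³.
Deposited volume: 113 + 33.4 + 42 → 188.4 cm³.
Mass = 188.4 × 1.11, so 209.124 g.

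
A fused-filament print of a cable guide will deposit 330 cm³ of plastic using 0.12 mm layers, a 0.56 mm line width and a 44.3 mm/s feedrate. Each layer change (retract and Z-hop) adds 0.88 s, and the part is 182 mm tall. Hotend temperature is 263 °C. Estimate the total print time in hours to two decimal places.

Line area: 0.12 × 0.56 → 0.0672 mm².
Total extruded path = 330000/0.0672 = 4910714.3 mm.
Print-move time: 4910714.3 / 44.3 → 110851.3 s.
Layers = ⌈182/0.12⌉ = 1517.
Z-hop total = 1517 × 0.88, so 1334.96 s.
Altogether 110851.3 + 1334.96 = 112186.26 s, i.e. 31.16 hours.

31.16 hours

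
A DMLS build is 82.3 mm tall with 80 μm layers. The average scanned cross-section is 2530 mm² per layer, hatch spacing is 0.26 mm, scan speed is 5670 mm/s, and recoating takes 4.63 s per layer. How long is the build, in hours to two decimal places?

Layers = ⌈82.3/0.08⌉ = 1029.
Hatch length per layer: 2530 / 0.26 → 9730.8 mm.
Per-layer scan time = 9730.8 / 5670, so 1.7162 s.
Per-layer time: 1.7162 + 4.63 → 6.3462 s.
Total: 1029 × 6.3462 s = 6530.2398 s → 1.81 hours.

1.81 hours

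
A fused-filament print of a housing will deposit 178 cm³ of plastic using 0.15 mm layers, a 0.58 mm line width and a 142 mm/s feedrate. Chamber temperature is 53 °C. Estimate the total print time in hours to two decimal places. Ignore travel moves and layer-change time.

Bead cross-section: 0.15 × 0.58 → 0.087 mm².
Path length: 178000 mm³ / 0.087 mm² → 2045977 mm.
Print-move time: 2045977 / 142 → 14408.3 s.
That's 14408.3 s → 4.00 hours.

4.00 hours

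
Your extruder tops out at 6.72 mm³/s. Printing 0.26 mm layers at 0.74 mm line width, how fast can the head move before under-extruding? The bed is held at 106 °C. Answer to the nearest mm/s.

Bead cross-section: 0.26 × 0.74 → 0.1924 mm².
Max speed = 6.72 / 0.1924 = 34.93 ≈ 35 mm/s.

35 mm/s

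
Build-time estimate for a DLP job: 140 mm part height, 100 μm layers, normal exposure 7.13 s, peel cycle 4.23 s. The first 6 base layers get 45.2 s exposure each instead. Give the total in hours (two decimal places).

4.48 hours

Layer count = ceil(140 / 0.1) = 1400.
Burn-in layers = 6 × (45.2 + 4.23), so 296.58 s.
Normal layers: 1394 × (7.13 + 4.23) → 15835.84 s.
Total = 296.58 + 15835.84 = 16132.42 s = 4.48 hours.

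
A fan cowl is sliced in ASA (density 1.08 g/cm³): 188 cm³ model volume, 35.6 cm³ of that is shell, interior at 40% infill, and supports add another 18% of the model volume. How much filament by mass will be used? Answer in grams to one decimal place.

140.8 g

Interior volume = 188 − 35.6 = 152.4 cm³.
Deposited infill = 0.40 × 152.4, so 60.96 cm³.
Support: 0.18 × 188 → 33.84 cm³.
Deposited volume = 35.6 + 60.96 + 33.84, so 130.4 cm³.
Mass = 130.4 × 1.08 = 140.832 g.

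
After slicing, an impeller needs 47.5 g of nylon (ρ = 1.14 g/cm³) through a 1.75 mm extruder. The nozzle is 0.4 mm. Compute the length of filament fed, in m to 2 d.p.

Volume = 47.5 g / 1.14 g·cm⁻³ = 41.6667 cm³ = 41666.7 mm³.
A = π r² = π × 0.875² = 2.4053 mm².
Length = 41666.7 / 2.4053 = 17322.87 mm = 17.32 m.

17.32 m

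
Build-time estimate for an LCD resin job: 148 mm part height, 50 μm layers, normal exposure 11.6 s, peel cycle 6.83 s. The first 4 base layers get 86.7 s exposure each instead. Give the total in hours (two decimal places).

Layer count = ceil(148 / 0.05) = 2960.
Burn-in layers = 4 × (86.7 + 6.83) = 374.12 s.
Remaining layers: 2956 × (11.6 + 6.83) → 54479.08 s.
Total = 374.12 + 54479.08 = 54853.2 s = 15.24 hours.

15.24 hours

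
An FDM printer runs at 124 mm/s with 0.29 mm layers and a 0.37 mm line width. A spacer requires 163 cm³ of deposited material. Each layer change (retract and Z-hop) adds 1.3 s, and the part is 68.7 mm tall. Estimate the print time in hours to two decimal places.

3.49 hours

Extrusion cross-section: 0.29 × 0.37 → 0.1073 mm².
Toolpath length = 163 cm³ / 0.1073 mm² = 163000 / 0.1073 = 1519105.3 mm.
Print-move time = 1519105.3 / 124 = 12250.8 s.
Layers = ⌈68.7/0.29⌉ = 237.
Non-print overhead = 237 × 1.3 = 308.1 s.
Total = 12250.8 + 308.1 = 12558.9 s = 3.49 hours.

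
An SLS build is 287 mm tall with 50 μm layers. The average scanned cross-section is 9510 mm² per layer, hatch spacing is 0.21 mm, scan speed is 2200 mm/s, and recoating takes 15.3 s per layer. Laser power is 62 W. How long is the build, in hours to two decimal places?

Layer count = ceil(287 / 0.05) = 5740.
Per-layer scan distance = 9510 / 0.21, so 45285.7 mm.
Scan time per layer = 45285.7 / 2200, so 20.5844 s.
Layer cycle = 20.5844 + 15.3, so 35.8844 s.
5740 layers × 35.8844 s/layer = 205976.456 s, i.e. 57.22 hours.

57.22 hours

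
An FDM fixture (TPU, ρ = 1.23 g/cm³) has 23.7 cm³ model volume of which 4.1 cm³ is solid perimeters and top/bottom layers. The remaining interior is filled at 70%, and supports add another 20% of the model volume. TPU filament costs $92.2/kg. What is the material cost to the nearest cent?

$2.56

Infill region: 23.7 − 4.1 → 19.6 cm³.
Infill volume: 0.70 × 19.6 → 13.72 cm³.
Support = 0.20 × 23.7, so 4.74 cm³.
Total extruded = 4.1 + 13.72 + 4.74 = 22.56 cm³.
Mass = 22.56 × 1.23, so 27.7488 g.
At $92.2/kg: 27.7488/1000 × 92.2 = $2.56.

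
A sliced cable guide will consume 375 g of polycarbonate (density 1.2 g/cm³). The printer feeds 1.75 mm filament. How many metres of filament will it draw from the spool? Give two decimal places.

129.92 m

Extruded volume: 375/1.2 = 312.5 cm³ (312500 mm³).
Cross-section of 1.75 mm filament: π·(1.75/2)² = 2.4053 mm².
Length = 312500 / 2.4053 = 129921.42 mm = 129.92 m.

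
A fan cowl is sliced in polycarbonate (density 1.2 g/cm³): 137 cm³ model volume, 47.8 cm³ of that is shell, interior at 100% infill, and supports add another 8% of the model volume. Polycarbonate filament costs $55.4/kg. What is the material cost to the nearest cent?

$9.84

Infill region = 137 − 47.8 = 89.2 cm³.
Infill deposited = 1.00 × 89.2, so 89.2 cm³.
Support = 0.08 × 137, so 10.96 cm³.
Total printed volume = 47.8 + 89.2 + 10.96 = 147.96 cm³.
Mass = 147.96 × 1.2 = 177.552 g.
At $55.4/kg: 177.552/1000 × 55.4 = $9.84.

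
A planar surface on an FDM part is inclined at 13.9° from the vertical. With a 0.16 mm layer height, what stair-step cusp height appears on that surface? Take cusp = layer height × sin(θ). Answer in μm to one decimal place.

h_c = t·sin θ = 0.16 × 0.2402 = 0.038432 mm (38.4 μm).

38.4 μm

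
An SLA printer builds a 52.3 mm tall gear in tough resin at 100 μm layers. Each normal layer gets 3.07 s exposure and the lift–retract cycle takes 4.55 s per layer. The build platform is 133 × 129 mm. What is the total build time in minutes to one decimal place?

Number of layers: 52.3 / 0.1 → 523 (rounded up).
Per-layer time: 3.07 + 4.55 → 7.62 s.
Total = 523 × 7.62 = 3985.26 s = 66.4 minutes.

66.4 minutes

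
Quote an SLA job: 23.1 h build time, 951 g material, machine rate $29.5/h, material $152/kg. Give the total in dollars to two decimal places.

Machine cost: 29.5 × 23.1 → $681.45.
Material cost = 152 × 951/1000, so $144.552.
Job cost: 681.45 + 144.552 = 826.002 ≈ $826.00.

$826.00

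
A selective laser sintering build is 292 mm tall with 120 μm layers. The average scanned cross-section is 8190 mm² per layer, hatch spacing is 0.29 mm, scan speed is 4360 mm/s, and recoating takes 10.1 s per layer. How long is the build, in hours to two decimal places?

11.21 hours

Layer count = ceil(292 / 0.12) = 2434.
Scan path per layer: 8190 / 0.29 → 28241.4 mm.
Per-layer scan time = 28241.4 / 4360, so 6.4774 s.
Time per layer: 6.4774 + 10.1 → 16.5774 s.
Total: 2434 × 16.5774 s = 40349.3916 s → 11.21 hours.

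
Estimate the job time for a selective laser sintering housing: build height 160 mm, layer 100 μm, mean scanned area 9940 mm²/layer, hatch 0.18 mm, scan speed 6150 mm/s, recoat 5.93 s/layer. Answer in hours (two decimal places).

6.63 hours

Layers = ⌈160/0.1⌉ = 1600.
Hatch length per layer = 9940 / 0.18 = 55222.2 mm.
Scan time per layer = 55222.2 / 6150 = 8.9792 s.
Per-layer time = 8.9792 + 5.93 = 14.9092 s.
Build time = 1600 × 14.9092 = 23854.72 s = 6.63 hours.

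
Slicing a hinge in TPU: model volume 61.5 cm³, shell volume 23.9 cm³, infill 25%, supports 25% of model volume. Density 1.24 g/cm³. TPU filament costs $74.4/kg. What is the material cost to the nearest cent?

Volume inside the shell = 61.5 − 23.9 = 37.6 cm³.
Deposited infill: 0.25 × 37.6 → 9.4 cm³.
Support: 0.25 × 61.5 → 15.375 cm³.
Total extruded = 23.9 + 9.4 + 15.375 = 48.675 cm³.
Mass = 48.675 × 1.24 = 60.357 g.
At $74.4/kg: 60.357/1000 × 74.4 = $4.49.

$4.49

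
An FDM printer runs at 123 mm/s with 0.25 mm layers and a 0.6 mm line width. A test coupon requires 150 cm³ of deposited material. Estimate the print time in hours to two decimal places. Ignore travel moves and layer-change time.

Bead cross-section = 0.25 × 0.6, so 0.15 mm².
Toolpath length = 150 cm³ / 0.15 mm² = 150000 / 0.15 = 1000000 mm.
Print-move time = 1000000 / 123, so 8130.1 s.
8130.1 s = 2.26 hours.

2.26 hours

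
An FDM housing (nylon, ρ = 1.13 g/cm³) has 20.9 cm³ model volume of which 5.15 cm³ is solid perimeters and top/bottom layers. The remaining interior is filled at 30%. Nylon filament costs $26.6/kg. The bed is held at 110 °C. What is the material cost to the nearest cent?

Infill region = 20.9 − 5.15 = 15.75 cm³.
Deposited infill = 0.30 × 15.75, so 4.725 cm³.
Total printed volume = 5.15 + 4.725 = 9.875 cm³.
Mass = 9.875 × 1.13, so 11.15875 g.
At $26.6/kg: 11.15875/1000 × 26.6 = $0.30.

$0.30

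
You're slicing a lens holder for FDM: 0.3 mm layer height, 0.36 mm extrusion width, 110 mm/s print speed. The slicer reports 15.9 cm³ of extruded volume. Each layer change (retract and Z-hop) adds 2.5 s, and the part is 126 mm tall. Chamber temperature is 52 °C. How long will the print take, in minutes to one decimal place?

Extrusion cross-section = 0.3 × 0.36 = 0.108 mm².
Toolpath length = 15.9 cm³ / 0.108 mm² = 15900 / 0.108 = 147222.2 mm.
Print-move time = 147222.2 / 110 = 1338.4 s.
Number of layers: 126 / 0.3 → 420 (rounded up).
Z-hop total: 420 × 2.5 → 1050 s.
Altogether 1338.4 + 1050 = 2388.4 s, i.e. 39.8 minutes.

39.8 minutes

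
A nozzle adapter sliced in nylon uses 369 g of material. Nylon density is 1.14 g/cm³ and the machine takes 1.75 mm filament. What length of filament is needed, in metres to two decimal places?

Volume = 369 g / 1.14 g·cm⁻³ = 323.6842 cm³ = 323684.2 mm³.
A = π r² = π × 0.875² = 2.4053 mm².
L = V/A = 323684.2/2.4053 = 134571.24 mm → 134.57 m.

134.57 m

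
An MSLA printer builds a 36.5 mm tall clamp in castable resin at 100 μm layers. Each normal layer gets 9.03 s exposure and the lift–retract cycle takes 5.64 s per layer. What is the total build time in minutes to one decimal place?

89.2 minutes

Layer count = ceil(36.5 / 0.1) = 365.
Per-layer time = 9.03 + 5.64 = 14.67 s.
Total = 365 × 14.67 = 5354.55 s = 89.2 minutes.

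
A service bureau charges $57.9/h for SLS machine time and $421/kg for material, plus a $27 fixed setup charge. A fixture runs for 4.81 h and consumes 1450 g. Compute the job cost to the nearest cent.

$915.95

Machine cost = 57.9 × 4.81, so $278.499.
Feedstock cost = 421 × 1450/1000 = $610.45.
Total = 278.499 + 610.45 + 27 = 915.949 ≈ $915.95.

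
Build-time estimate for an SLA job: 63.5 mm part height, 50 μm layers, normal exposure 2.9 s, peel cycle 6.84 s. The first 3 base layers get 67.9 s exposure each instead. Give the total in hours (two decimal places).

Number of layers: 63.5 / 0.05 → 1270 (rounded up).
Burn-in layers = 3 × (67.9 + 6.84) = 224.22 s.
Regular layers: 1267 × (2.9 + 6.84) → 12340.58 s.
Total = 224.22 + 12340.58 = 12564.8 s = 3.49 hours.

3.49 hours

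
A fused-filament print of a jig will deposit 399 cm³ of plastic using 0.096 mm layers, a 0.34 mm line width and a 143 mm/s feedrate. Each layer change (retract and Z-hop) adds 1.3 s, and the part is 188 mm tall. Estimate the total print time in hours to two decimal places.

Extrusion cross-section = 0.096 × 0.34, so 0.03264 mm².
Toolpath length = 399 cm³ / 0.03264 mm² = 399000 / 0.03264 = 12224264.7 mm.
Extrusion time = 12224264.7 / 143, so 85484.4 s.
Number of layers: 188 / 0.096 → 1959 (rounded up).
Layer-change overhead = 1959 × 1.3 = 2546.7 s.
Total = 85484.4 + 2546.7 = 88031.1 s = 24.45 hours.

24.45 hours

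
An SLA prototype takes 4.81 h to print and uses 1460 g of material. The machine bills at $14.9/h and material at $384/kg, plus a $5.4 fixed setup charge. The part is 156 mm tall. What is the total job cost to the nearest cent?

Machine cost: 14.9 × 4.81 → $71.669.
Material charge: 384 × 1460/1000 → $560.64.
Total = 71.669 + 560.64 + 5.4 = 637.709 ≈ $637.71.

$637.71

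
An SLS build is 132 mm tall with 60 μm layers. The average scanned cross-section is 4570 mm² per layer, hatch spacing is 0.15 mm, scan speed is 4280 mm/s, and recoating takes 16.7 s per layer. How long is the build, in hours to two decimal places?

Layer count = ceil(132 / 0.06) = 2200.
Per-layer scan distance: 4570 / 0.15 → 30466.7 mm.
Per-layer scan time = 30466.7 / 4280 = 7.1184 s.
Per-layer time = 7.1184 + 16.7 = 23.8184 s.
Total: 2200 × 23.8184 s = 52400.48 s → 14.56 hours.

14.56 hours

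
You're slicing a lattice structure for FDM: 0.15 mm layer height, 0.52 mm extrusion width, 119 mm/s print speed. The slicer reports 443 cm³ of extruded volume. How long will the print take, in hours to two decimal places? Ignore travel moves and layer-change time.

13.26 hours

Bead cross-section: 0.15 × 0.52 → 0.078 mm².
Total extruded path = 443000/0.078 = 5679487.2 mm.
Time extruding = 5679487.2 / 119 = 47726.8 s.
In the requested units: 47726.8 s = 13.26 hours.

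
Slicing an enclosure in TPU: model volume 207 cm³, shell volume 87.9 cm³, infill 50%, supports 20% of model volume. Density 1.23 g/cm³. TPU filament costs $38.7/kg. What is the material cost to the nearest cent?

Infill region: 207 − 87.9 → 119.1 cm³.
Infill deposited: 0.50 × 119.1 → 59.55 cm³.
Support: 0.20 × 207 → 41.4 cm³.
Deposited volume = 87.9 + 59.55 + 41.4 = 188.85 cm³.
Mass: 188.85 × 1.23 → 232.2855 g.
At $38.7/kg: 232.2855/1000 × 38.7 = $8.99.

$8.99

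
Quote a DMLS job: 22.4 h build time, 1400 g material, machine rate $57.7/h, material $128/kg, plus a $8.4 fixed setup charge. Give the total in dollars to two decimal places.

Time charge = 57.7 × 22.4, so $1292.48.
Material charge = 128 × 1400/1000, so $179.20.
Total = 1292.48 + 179.20 + 8.4 = $1480.08.

$1480.08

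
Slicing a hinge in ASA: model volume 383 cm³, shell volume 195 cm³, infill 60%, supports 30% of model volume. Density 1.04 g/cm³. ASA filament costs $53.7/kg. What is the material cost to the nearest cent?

$23.61

Interior volume: 383 − 195 → 188 cm³.
Infill volume = 0.60 × 188 = 112.8 cm³.
Support: 0.30 × 383 → 114.9 cm³.
Deposited volume = 195 + 112.8 + 114.9, so 422.7 cm³.
Mass = 422.7 × 1.04 = 439.608 g.
Cost = 439.608 g / 1000 × $53.7/kg = $23.61.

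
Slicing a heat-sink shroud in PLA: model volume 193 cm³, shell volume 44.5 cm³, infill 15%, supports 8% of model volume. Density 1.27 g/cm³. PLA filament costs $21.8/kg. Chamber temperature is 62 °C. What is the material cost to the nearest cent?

Volume inside the shell = 193 − 44.5, so 148.5 cm³.
Infill deposited = 0.15 × 148.5, so 22.275 cm³.
Support = 0.08 × 193, so 15.44 cm³.
Deposited volume: 44.5 + 22.275 + 15.44 → 82.215 cm³.
Mass = 82.215 × 1.27 = 104.41305 g.
At $21.8/kg: 104.41305/1000 × 21.8 = $2.28.

$2.28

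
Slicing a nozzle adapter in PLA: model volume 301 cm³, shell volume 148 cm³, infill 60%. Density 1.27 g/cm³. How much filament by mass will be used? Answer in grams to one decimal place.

304.5 g

Infill region = 301 − 148 = 153 cm³.
Infill volume = 0.60 × 153, so 91.8 cm³.
Deposited volume: 148 + 91.8 → 239.8 cm³.
Mass = 239.8 × 1.27, so 304.546 g.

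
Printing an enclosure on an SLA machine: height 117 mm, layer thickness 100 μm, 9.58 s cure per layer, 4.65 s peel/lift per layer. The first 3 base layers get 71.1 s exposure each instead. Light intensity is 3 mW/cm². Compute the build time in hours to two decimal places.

4.68 hours

Number of layers: 117 / 0.1 → 1170 (rounded up).
Base layers: 3 × (71.1 + 4.65) → 227.25 s.
Remaining layers = 1167 × (9.58 + 4.65) = 16606.41 s.
Total = 227.25 + 16606.41 = 16833.66 s = 4.68 hours.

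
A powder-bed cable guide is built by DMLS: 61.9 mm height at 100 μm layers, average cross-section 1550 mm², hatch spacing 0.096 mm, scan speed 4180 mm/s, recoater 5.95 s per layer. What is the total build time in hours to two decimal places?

1.69 hours

Layers = ⌈61.9/0.1⌉ = 619.
Hatch length per layer = 1550 / 0.096, so 16145.8 mm.
Scan time per layer = 16145.8 / 4180, so 3.8626 s.
Per-layer time = 3.8626 + 5.95, so 9.8126 s.
Total: 619 × 9.8126 s = 6073.9994 s → 1.69 hours.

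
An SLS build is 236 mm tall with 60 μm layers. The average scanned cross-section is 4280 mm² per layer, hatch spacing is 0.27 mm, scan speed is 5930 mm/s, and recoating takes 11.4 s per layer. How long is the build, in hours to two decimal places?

Number of layers: 236 / 0.06 → 3934 (rounded up).
Scan path per layer: 4280 / 0.27 → 15851.9 mm.
Per-layer scan time: 15851.9 / 5930 → 2.6732 s.
Time per layer: 2.6732 + 11.4 → 14.0732 s.
3934 layers × 14.0732 s/layer = 55363.9688 s, i.e. 15.38 hours.

15.38 hours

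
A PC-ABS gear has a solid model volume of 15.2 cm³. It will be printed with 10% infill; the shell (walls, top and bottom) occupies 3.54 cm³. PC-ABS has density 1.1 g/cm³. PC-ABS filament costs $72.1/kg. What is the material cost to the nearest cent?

Volume inside the shell = 15.2 − 3.54, so 11.66 cm³.
Infill deposited = 0.10 × 11.66 = 1.166 cm³.
Total printed volume = 3.54 + 1.166 = 4.706 cm³.
Mass = 4.706 × 1.1 = 5.1766 g.
Cost = 5.1766 g / 1000 × $72.1/kg = $0.37.

$0.37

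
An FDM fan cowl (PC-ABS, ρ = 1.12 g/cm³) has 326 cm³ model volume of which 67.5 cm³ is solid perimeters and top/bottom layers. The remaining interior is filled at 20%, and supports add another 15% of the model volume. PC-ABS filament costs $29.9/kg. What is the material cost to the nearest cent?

Volume inside the shell: 326 − 67.5 → 258.5 cm³.
Deposited infill = 0.20 × 258.5, so 51.7 cm³.
Support = 0.15 × 326, so 48.9 cm³.
Deposited volume: 67.5 + 51.7 + 48.9 → 168.1 cm³.
Mass = 168.1 × 1.12 = 188.272 g.
Cost = 188.272 g / 1000 × $29.9/kg = $5.63.

$5.63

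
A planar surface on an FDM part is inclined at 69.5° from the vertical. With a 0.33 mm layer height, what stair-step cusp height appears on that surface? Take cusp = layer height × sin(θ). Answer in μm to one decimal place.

h_c = t·sin θ = 0.33 × 0.9367 = 0.309111 mm (309.1 μm).

309.1 μm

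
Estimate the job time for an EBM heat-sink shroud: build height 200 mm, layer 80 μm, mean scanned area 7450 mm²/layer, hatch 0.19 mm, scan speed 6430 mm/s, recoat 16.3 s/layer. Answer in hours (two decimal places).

Layers = ⌈200/0.08⌉ = 2500.
Per-layer scan distance = 7450 / 0.19 = 39210.5 mm.
Scan time per layer = 39210.5 / 6430 = 6.0981 s.
Time per layer = 6.0981 + 16.3 = 22.3981 s.
Total: 2500 × 22.3981 s = 55995.25 s → 15.55 hours.

15.55 hours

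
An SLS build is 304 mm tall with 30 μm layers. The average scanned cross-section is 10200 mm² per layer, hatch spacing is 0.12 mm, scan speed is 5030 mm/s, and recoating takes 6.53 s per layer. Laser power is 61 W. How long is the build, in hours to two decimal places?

Number of layers: 304 / 0.03 → 10134 (rounded up).
Per-layer scan distance = 10200 / 0.12, so 85000 mm.
Per-layer scan time = 85000 / 5030 = 16.8986 s.
Layer cycle: 16.8986 + 6.53 → 23.4286 s.
Build time = 10134 × 23.4286 = 237425.4324 s = 65.95 hours.

65.95 hours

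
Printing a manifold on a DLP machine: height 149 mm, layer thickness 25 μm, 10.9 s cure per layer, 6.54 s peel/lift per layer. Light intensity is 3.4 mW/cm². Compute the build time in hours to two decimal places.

28.87 hours

Number of layers: 149 / 0.025 → 5960 (rounded up).
Cycle time: 10.9 + 6.54 → 17.44 s.
Total = 5960 × 17.44 = 103942.4 s = 28.87 hours.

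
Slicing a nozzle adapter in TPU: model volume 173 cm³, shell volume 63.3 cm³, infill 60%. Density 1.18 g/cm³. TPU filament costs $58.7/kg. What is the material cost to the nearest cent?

$8.94

Volume inside the shell: 173 − 63.3 → 109.7 cm³.
Infill deposited = 0.60 × 109.7 = 65.82 cm³.
Total extruded: 63.3 + 65.82 → 129.12 cm³.
Mass = 129.12 × 1.18 = 152.3616 g.
At $58.7/kg: 152.3616/1000 × 58.7 = $8.94.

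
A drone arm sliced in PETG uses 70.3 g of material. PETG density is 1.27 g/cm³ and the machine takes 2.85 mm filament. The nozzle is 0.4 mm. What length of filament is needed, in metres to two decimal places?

8.68 m

Extruded volume: 70.3/1.27 = 55.3543 cm³ (55354.3 mm³).
Cross-section of 2.85 mm filament: π·(2.85/2)² = 6.3794 mm².
L = V/A = 55354.3/6.3794 = 8677.04 mm → 8.68 m.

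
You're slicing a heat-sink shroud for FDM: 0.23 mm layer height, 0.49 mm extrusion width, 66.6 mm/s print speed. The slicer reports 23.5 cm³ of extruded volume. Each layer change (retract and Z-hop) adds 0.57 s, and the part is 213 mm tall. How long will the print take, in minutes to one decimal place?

61.0 minutes

Bead cross-section: 0.23 × 0.49 → 0.1127 mm².
Toolpath length = 23.5 cm³ / 0.1127 mm² = 23500 / 0.1127 = 208518.2 mm.
Time extruding = 208518.2 / 66.6, so 3130.9 s.
Number of layers: 213 / 0.23 → 927 (rounded up).
Layer-change overhead: 927 × 0.57 → 528.39 s.
Total = 3130.9 + 528.39 = 3659.29 s = 61.0 minutes.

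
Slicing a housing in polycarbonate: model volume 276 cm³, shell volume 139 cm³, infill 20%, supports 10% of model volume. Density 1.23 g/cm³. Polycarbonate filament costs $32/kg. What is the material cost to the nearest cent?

$7.64

Interior volume: 276 − 139 → 137 cm³.
Infill volume = 0.20 × 137, so 27.4 cm³.
Support = 0.10 × 276, so 27.6 cm³.
Total extruded = 139 + 27.4 + 27.6 = 194 cm³.
Mass = 194 × 1.23, so 238.62 g.
Cost = 238.62 g / 1000 × $32/kg = $7.64.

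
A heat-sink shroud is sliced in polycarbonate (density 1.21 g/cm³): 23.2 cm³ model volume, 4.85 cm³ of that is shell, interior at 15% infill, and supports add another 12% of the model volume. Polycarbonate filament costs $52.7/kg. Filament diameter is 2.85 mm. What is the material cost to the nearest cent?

$0.66

Infill region: 23.2 − 4.85 → 18.35 cm³.
Infill deposited: 0.15 × 18.35 → 2.7525 cm³.
Support = 0.12 × 23.2, so 2.784 cm³.
Total printed volume = 4.85 + 2.7525 + 2.784 = 10.3865 cm³.
Mass = 10.3865 × 1.21, so 12.567665 g.
At $52.7/kg: 12.567665/1000 × 52.7 = $0.66.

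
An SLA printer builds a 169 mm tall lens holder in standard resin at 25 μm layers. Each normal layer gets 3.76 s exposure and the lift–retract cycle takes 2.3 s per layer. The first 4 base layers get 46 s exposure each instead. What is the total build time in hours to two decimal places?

11.43 hours

Layer count = ceil(169 / 0.025) = 6760.
Bottom layers: 4 × (46 + 2.3) → 193.2 s.
Remaining layers: 6756 × (3.76 + 2.3) → 40941.36 s.
Total = 193.2 + 40941.36 = 41134.56 s = 11.43 hours.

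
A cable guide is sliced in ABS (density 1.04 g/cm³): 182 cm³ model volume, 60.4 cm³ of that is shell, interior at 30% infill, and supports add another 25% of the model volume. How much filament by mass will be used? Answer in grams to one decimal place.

148.1 g

Volume inside the shell = 182 − 60.4, so 121.6 cm³.
Deposited infill = 0.30 × 121.6, so 36.48 cm³.
Support: 0.25 × 182 → 45.5 cm³.
Total printed volume = 60.4 + 36.48 + 45.5, so 142.38 cm³.
Mass = 142.38 × 1.04 = 148.0752 g.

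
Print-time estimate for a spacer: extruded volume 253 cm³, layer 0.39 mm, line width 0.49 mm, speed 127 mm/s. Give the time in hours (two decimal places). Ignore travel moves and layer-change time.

2.90 hours

Line area = 0.39 × 0.49 = 0.1911 mm².
Path length: 253000 mm³ / 0.1911 mm² → 1323914.2 mm.
Time extruding = 1323914.2 / 127 = 10424.5 s.
Converting: 10424.5 s = 2.90 hours.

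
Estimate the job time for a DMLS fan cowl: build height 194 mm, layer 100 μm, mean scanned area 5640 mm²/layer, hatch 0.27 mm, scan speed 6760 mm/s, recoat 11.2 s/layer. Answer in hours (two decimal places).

7.70 hours

Number of layers: 194 / 0.1 → 1940 (rounded up).
Hatch length per layer = 5640 / 0.27, so 20888.9 mm.
Laser time per layer = 20888.9 / 6760, so 3.0901 s.
Per-layer time = 3.0901 + 11.2, so 14.2901 s.
Build time = 1940 × 14.2901 = 27722.794 s = 7.70 hours.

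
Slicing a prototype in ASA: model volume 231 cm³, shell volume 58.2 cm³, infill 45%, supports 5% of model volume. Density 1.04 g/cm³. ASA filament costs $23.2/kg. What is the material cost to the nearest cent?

$3.56

Infill region = 231 − 58.2, so 172.8 cm³.
Infill deposited = 0.45 × 172.8 = 77.76 cm³.
Support: 0.05 × 231 → 11.55 cm³.
Total extruded = 58.2 + 77.76 + 11.55, so 147.51 cm³.
Mass = 147.51 × 1.04, so 153.4104 g.
Cost = 153.4104 g / 1000 × $23.2/kg = $3.56.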